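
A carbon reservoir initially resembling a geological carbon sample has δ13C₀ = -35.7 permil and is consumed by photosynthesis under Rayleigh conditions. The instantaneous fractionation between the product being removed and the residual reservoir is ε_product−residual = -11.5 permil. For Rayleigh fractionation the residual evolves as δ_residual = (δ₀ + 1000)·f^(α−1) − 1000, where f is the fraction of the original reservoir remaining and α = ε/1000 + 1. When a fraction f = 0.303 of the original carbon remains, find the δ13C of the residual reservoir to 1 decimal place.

-22.4 permil

Rayleigh residual: δ_res = (δ₀ + 1000)·f^(α−1) − 1000
α = ε/1000 + 1 = 0.98850, so α − 1 = -0.01150
f^(α−1) = 0.303^(-0.01150) = 1.013826
δ_res = (-35.7 + 1000) × 1.013826 − 1000 = 977.632 − 1000 = -22.37 permil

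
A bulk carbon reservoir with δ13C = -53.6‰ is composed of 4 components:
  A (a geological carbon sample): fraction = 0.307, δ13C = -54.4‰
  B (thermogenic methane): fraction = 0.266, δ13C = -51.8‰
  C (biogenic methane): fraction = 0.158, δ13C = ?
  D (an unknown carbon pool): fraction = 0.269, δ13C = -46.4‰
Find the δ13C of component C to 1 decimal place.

Isotope mass balance: δ_bulk = Σ fᵢ·δᵢ.
-53.6 = 0.307×(-54.4) + 0.266×(-51.8) + 0.158×δ_C + 0.269×(-46.4)
0.158·δ_C = -53.6 − (-42.961) = -10.639
δ_C = -10.639 / 0.158 = -67.33‰

-67.3‰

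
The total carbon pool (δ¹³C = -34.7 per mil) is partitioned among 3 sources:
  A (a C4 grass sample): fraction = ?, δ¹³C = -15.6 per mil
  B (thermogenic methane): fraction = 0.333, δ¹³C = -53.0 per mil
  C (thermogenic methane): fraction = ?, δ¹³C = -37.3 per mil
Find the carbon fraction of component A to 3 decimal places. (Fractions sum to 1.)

0.361

Let f_A and f_C be the unknown fractions; fractions sum to 1 so f_A + f_C = 0.667.
Mass balance: Σ fᵢ·δᵢ = δ_bulk ⇒ f_A·(-15.6) + f_C·(-37.3) = -34.7 − (-17.649) = -17.051
Substitute f_C = 0.667 − f_A:
f_A·(-15.6 − -37.3) = -17.051 − 0.667×(-37.3) = 7.828
f_A = 7.828 / 21.7 = 0.3607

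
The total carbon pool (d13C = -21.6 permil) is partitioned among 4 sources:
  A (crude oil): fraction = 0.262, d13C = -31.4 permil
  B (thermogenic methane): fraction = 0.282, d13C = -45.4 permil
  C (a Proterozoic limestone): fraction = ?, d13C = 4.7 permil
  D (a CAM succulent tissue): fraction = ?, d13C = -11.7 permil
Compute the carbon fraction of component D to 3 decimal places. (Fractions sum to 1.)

Let f_D and f_C be the unknown fractions; fractions sum to 1 so f_D + f_C = 0.456.
Mass balance: Σ fᵢ·δᵢ = δ_bulk ⇒ f_D·(-11.7) + f_C·(4.7) = -21.6 − (-21.030) = -0.570
Substitute f_C = 0.456 − f_D:
f_D·(-11.7 − 4.7) = -0.570 − 0.456×(4.7) = -2.714
f_D = -2.714 / -16.4 = 0.1655

0.165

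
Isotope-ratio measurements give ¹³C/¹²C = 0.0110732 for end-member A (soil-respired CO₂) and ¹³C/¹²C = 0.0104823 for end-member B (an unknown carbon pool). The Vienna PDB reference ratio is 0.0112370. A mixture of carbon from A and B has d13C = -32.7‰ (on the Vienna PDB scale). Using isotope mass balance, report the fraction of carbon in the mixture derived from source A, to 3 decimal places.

0.655

δ_A = (0.0110732/0.0112370 − 1)×1000 = (0.985423 − 1)×1000 = -14.577‰
δ_B = (0.0104823/0.0112370 − 1)×1000 = (0.932838 − 1)×1000 = -67.162‰
f_A = (δ_mix − δ_B)/(δ_A − δ_B) = (-32.7 − (-67.162))/(-14.577 − (-67.162))
f_A = 34.462 / 52.585 = 0.6554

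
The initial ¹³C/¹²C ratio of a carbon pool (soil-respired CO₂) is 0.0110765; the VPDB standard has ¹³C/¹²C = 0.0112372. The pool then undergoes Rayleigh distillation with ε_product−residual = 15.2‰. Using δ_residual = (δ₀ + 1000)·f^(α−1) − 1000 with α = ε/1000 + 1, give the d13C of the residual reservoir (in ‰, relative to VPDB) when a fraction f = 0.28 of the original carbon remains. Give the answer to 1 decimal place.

-33.2‰

δ₀ = (0.0110765/0.0112372 − 1)×1000 = (0.985699 − 1)×1000 = -14.301‰
α − 1 = ε/1000 = 0.0152
f^(α−1) = 0.28^(0.0152) = 0.980837
δ_res = (-14.301 + 1000) × 0.980837 − 1000 = 966.810 − 1000 = -33.19‰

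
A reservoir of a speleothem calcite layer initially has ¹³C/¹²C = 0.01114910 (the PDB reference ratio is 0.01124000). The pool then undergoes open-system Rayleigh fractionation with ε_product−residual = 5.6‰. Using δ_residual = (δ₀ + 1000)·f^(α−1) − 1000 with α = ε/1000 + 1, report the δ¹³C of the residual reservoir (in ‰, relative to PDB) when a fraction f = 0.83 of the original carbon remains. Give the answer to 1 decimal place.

-9.1‰

δ₀ = (0.01114910/0.01124000 − 1)×1000 = (0.991913 − 1)×1000 = -8.087‰
α − 1 = ε/1000 = 0.0056
f^(α−1) = 0.83^(0.0056) = 0.998957
δ_res = (-8.087 + 1000) × 0.998957 − 1000 = 990.878 − 1000 = -9.12‰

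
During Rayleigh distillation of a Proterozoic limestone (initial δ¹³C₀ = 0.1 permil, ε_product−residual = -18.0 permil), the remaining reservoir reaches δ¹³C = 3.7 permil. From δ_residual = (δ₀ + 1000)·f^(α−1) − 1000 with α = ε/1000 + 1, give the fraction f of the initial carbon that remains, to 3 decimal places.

α − 1 = ε/1000 = -0.0180
(δ_res + 1000)/(δ₀ + 1000) = (3.7 + 1000)/(0.1 + 1000) = 1003.7/1000.1 = 1.003600
f = 1.003600^(1/-0.0180) = exp(ln(1.003600)/-0.0180) = exp(0.00359/-0.0180)
f = exp(-0.1996) = 0.8190

0.819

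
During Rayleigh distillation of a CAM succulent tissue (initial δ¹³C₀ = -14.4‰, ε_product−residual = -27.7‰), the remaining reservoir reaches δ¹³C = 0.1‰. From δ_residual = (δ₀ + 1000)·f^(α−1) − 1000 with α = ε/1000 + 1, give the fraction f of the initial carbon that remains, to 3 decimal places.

α − 1 = ε/1000 = -0.0277
(δ_res + 1000)/(δ₀ + 1000) = (0.1 + 1000)/(-14.4 + 1000) = 1000.1/985.6 = 1.014712
f = 1.014712^(1/-0.0277) = exp(ln(1.014712)/-0.0277) = exp(0.01460/-0.0277)
f = exp(-0.5272) = 0.5902

0.590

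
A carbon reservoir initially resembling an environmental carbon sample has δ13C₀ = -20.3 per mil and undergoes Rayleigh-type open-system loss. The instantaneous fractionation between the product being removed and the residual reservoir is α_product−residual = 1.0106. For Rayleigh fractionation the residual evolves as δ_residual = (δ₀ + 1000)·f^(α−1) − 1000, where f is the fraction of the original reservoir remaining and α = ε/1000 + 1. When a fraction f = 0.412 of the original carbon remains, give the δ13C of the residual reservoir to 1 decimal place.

-29.5 per mil

Rayleigh residual: δ_res = (δ₀ + 1000)·f^(α−1) − 1000
α − 1 = 0.01060
f^(α−1) = 0.412^(0.01060) = 0.990645
δ_res = (-20.3 + 1000) × 0.990645 − 1000 = 970.535 − 1000 = -29.47 per mil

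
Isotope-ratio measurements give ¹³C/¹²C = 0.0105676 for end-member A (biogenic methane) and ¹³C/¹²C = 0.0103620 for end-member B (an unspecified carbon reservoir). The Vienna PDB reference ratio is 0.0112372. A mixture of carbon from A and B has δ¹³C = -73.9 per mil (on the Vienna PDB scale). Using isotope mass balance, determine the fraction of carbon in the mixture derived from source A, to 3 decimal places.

δ_A = (0.0105676/0.0112372 − 1)×1000 = (0.940412 − 1)×1000 = -59.588 per mil
δ_B = (0.0103620/0.0112372 − 1)×1000 = (0.922116 − 1)×1000 = -77.884 per mil
f_A = (δ_mix − δ_B)/(δ_A − δ_B) = (-73.9 − (-77.884))/(-59.588 − (-77.884))
f_A = 3.984 / 18.296 = 0.2178

0.218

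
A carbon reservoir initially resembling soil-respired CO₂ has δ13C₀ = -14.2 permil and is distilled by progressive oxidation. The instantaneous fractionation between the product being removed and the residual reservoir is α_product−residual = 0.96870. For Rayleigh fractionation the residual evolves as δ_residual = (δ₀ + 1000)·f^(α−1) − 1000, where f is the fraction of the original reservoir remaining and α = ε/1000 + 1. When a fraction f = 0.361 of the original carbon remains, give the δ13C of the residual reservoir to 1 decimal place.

17.7 permil

Rayleigh residual: δ_res = (δ₀ + 1000)·f^(α−1) − 1000
α − 1 = -0.03130
f^(α−1) = 0.361^(-0.03130) = 1.032405
δ_res = (-14.2 + 1000) × 1.032405 − 1000 = 1017.745 − 1000 = 17.74 permil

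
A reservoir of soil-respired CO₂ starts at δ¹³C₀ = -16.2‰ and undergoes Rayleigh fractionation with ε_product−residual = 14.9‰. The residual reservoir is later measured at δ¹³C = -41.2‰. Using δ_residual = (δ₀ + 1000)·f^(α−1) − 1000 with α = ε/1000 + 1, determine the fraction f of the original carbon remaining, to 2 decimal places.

α − 1 = ε/1000 = 0.0149
(δ_res + 1000)/(δ₀ + 1000) = (-41.2 + 1000)/(-16.2 + 1000) = 958.8/983.8 = 0.974588
f = 0.974588^(1/0.0149) = exp(ln(0.974588)/0.0149) = exp(-0.02574/0.0149)
f = exp(-1.7275) = 0.1777

0.18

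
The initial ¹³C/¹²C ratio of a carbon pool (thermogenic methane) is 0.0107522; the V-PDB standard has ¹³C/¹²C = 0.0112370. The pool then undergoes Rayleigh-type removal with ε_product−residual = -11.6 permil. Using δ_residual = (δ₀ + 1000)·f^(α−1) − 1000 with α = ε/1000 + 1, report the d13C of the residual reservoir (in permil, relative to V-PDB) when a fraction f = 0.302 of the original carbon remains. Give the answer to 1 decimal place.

-29.8 permil

δ₀ = (0.0107522/0.0112370 − 1)×1000 = (0.956857 − 1)×1000 = -43.143 permil
α − 1 = ε/1000 = -0.0116
f^(α−1) = 0.302^(-0.0116) = 1.013986
δ_res = (-43.143 + 1000) × 1.013986 − 1000 = 970.239 − 1000 = -29.76 permil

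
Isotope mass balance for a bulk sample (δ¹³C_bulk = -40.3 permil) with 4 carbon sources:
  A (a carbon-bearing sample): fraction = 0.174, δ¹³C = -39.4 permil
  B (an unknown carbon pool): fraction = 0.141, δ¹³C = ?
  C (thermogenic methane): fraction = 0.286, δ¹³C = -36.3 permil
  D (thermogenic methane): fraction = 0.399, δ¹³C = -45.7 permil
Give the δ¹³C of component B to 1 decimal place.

Isotope mass balance: δ_bulk = Σ fᵢ·δᵢ.
-40.3 = 0.174×(-39.4) + 0.141×δ_B + 0.286×(-36.3) + 0.399×(-45.7)
0.141·δ_B = -40.3 − (-35.472) = -4.828
δ_B = -4.828 / 0.141 = -34.24 permil

-34.2 permil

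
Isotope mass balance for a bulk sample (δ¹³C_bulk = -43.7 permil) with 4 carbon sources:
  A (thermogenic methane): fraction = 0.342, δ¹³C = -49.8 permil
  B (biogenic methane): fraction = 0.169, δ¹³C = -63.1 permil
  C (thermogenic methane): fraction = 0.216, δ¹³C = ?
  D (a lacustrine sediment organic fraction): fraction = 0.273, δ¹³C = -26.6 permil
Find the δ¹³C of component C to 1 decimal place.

Isotope mass balance: δ_bulk = Σ fᵢ·δᵢ.
-43.7 = 0.342×(-49.8) + 0.169×(-63.1) + 0.216×δ_C + 0.273×(-26.6)
0.216·δ_C = -43.7 − (-34.957) = -8.743
δ_C = -8.743 / 0.216 = -40.48 permil

-40.5 permil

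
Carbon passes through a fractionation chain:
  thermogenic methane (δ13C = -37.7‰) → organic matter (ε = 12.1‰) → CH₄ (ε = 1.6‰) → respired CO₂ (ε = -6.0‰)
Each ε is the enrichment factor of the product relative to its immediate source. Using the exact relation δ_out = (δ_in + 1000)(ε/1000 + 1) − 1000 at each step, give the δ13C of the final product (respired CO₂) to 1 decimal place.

-30.4‰

step 1: δ = (-37.70 + 1000)·(12.1/1000 + 1) − 1000 = -26.06‰
step 2: δ = (-26.06 + 1000)·(1.6/1000 + 1) − 1000 = -24.50‰
step 3: δ = (-24.50 + 1000)·(-6.0/1000 + 1) − 1000 = -30.35‰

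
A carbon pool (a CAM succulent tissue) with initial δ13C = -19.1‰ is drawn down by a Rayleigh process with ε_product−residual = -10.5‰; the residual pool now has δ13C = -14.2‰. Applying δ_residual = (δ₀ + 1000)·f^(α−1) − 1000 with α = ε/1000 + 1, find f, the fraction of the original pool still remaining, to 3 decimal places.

0.622

α − 1 = ε/1000 = -0.0105
(δ_res + 1000)/(δ₀ + 1000) = (-14.2 + 1000)/(-19.1 + 1000) = 985.8/980.9 = 1.004995
f = 1.004995^(1/-0.0105) = exp(ln(1.004995)/-0.0105) = exp(0.00498/-0.0105)
f = exp(-0.4746) = 0.6222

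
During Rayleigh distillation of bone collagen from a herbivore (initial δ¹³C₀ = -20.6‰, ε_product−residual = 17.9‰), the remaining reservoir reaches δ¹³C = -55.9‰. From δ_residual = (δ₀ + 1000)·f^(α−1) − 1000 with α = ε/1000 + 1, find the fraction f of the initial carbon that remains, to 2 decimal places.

0.13

α − 1 = ε/1000 = 0.0179
(δ_res + 1000)/(δ₀ + 1000) = (-55.9 + 1000)/(-20.6 + 1000) = 944.1/979.4 = 0.963958
f = 0.963958^(1/0.0179) = exp(ln(0.963958)/0.0179) = exp(-0.03671/0.0179)
f = exp(-2.0507) = 0.1286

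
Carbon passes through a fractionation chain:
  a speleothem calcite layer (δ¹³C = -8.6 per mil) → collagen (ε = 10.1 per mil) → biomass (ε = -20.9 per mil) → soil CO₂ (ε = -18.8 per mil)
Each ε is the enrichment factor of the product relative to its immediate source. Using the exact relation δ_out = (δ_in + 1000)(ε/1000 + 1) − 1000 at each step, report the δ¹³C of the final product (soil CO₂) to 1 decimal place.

-37.9 per mil

step 1: δ = (-8.60 + 1000)·(10.1/1000 + 1) − 1000 = 1.41 per mil
step 2: δ = (1.41 + 1000)·(-20.9/1000 + 1) − 1000 = -19.52 per mil
step 3: δ = (-19.52 + 1000)·(-18.8/1000 + 1) − 1000 = -37.95 per mil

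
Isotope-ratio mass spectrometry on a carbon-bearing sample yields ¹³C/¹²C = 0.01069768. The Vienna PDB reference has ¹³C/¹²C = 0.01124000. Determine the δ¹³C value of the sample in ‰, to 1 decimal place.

δ¹³C = (R_sample / R_standard − 1) × 1000
R_sample / R_standard = 0.01069768 / 0.01124000 = 0.951751
δ¹³C = (0.951751 − 1) × 1000 = -48.25‰

-48.2‰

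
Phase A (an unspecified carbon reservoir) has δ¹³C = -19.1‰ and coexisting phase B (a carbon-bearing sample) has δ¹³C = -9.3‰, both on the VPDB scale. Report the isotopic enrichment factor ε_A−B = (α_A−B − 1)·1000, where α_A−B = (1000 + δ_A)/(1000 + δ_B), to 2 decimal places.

α_A−B = (1000 + -19.1) / (1000 + -9.3) = 980.9 / 990.7 = 0.990108
ε_A−B = (0.990108 − 1) × 1000 = -9.892‰
(The approximation ε ≈ δ_A − δ_B would give -9.8‰.)

-9.89‰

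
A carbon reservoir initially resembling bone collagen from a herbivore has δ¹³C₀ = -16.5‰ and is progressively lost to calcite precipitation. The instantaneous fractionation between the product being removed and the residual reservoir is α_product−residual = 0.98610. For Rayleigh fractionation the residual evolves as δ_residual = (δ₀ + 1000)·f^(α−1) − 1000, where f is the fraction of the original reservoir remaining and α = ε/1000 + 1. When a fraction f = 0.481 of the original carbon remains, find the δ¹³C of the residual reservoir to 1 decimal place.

Rayleigh residual: δ_res = (δ₀ + 1000)·f^(α−1) − 1000
α − 1 = -0.01390
f^(α−1) = 0.481^(-0.01390) = 1.010225
δ_res = (-16.5 + 1000) × 1.010225 − 1000 = 993.556 − 1000 = -6.44‰

-6.4‰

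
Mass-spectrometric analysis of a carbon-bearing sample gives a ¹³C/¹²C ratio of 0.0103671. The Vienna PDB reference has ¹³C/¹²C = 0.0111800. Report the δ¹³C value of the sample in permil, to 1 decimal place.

-72.7 permil

δ¹³C = (R_sample / R_standard − 1) × 1000
R_sample / R_standard = 0.0103671 / 0.0111800 = 0.927290
δ¹³C = (0.927290 − 1) × 1000 = -72.71 permil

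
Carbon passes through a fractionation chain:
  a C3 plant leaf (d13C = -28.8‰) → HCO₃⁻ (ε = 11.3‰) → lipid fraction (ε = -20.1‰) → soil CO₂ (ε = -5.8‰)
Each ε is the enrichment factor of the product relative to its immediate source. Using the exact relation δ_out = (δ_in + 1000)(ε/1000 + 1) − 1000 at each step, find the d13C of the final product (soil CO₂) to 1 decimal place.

step 1: δ = (-28.80 + 1000)·(11.3/1000 + 1) − 1000 = -17.83‰
step 2: δ = (-17.83 + 1000)·(-20.1/1000 + 1) − 1000 = -37.57‰
step 3: δ = (-37.57 + 1000)·(-5.8/1000 + 1) − 1000 = -43.15‰

-43.1‰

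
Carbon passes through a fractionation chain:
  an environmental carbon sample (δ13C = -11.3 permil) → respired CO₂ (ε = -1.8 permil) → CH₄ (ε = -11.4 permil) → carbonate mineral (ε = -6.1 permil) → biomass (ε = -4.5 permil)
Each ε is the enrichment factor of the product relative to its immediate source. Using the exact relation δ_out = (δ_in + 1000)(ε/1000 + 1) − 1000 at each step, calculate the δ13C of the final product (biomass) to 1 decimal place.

step 1: δ = (-11.30 + 1000)·(-1.8/1000 + 1) − 1000 = -13.08 permil
step 2: δ = (-13.08 + 1000)·(-11.4/1000 + 1) − 1000 = -24.33 permil
step 3: δ = (-24.33 + 1000)·(-6.1/1000 + 1) − 1000 = -30.28 permil
step 4: δ = (-30.28 + 1000)·(-4.5/1000 + 1) − 1000 = -34.65 permil

-34.6 permil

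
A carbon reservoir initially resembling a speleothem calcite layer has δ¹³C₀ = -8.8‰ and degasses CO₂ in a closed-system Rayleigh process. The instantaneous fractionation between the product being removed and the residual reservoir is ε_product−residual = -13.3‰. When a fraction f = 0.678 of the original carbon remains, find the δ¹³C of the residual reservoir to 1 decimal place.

-3.7‰

Rayleigh residual: δ_res = (δ₀ + 1000)·f^(α−1) − 1000
α = ε/1000 + 1 = 0.98670, so α − 1 = -0.01330
f^(α−1) = 0.678^(-0.01330) = 1.005182
δ_res = (-8.8 + 1000) × 1.005182 − 1000 = 996.336 − 1000 = -3.66‰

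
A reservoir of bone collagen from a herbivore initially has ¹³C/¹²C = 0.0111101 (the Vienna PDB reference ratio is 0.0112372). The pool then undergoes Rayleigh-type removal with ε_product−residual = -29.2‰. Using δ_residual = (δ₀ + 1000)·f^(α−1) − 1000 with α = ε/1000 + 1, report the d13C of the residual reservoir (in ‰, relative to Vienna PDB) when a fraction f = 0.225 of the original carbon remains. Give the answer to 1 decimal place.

32.7‰

δ₀ = (0.0111101/0.0112372 − 1)×1000 = (0.988689 − 1)×1000 = -11.311‰
α − 1 = ε/1000 = -0.0292
f^(α−1) = 0.225^(-0.0292) = 1.044519
δ_res = (-11.311 + 1000) × 1.044519 − 1000 = 1032.705 − 1000 = 32.70‰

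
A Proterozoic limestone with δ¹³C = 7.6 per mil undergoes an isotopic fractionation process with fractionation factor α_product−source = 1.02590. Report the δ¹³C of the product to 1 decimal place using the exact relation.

33.7 per mil

δ_product = (δ_source + 1000)·α − 1000
δ_product = (7.6 + 1000) × 1.02590 − 1000
δ_product = 1033.697 − 1000 = 33.70 per mil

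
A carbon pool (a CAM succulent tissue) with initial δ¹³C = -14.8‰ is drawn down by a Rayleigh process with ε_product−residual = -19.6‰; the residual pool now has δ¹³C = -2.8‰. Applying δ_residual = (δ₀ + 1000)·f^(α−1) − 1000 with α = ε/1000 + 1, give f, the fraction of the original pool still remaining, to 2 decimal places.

0.54

α − 1 = ε/1000 = -0.0196
(δ_res + 1000)/(δ₀ + 1000) = (-2.8 + 1000)/(-14.8 + 1000) = 997.2/985.2 = 1.012180
f = 1.012180^(1/-0.0196) = exp(ln(1.012180)/-0.0196) = exp(0.01211/-0.0196)
f = exp(-0.6177) = 0.5392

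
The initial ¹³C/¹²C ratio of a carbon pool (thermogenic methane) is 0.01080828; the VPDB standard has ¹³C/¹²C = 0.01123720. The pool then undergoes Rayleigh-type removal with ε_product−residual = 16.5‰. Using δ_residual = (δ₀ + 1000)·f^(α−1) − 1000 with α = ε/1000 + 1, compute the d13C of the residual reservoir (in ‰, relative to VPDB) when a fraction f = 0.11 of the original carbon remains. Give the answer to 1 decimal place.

δ₀ = (0.01080828/0.01123720 − 1)×1000 = (0.961830 − 1)×1000 = -38.170‰
α − 1 = ε/1000 = 0.0165
f^(α−1) = 0.11^(0.0165) = 0.964235
δ_res = (-38.170 + 1000) × 0.964235 − 1000 = 927.431 − 1000 = -72.57‰

-72.6‰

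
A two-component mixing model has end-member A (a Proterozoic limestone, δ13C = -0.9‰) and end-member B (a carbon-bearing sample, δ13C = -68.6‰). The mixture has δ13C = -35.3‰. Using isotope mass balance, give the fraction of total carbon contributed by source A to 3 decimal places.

0.492

δ_mix = f_A·δ_A + (1 − f_A)·δ_B  ⇒  f_A = (δ_mix − δ_B)/(δ_A − δ_B)
f_A = (-35.3 − (-68.6)) / (-0.9 − (-68.6))
f_A = 33.3 / 67.7 = 0.4919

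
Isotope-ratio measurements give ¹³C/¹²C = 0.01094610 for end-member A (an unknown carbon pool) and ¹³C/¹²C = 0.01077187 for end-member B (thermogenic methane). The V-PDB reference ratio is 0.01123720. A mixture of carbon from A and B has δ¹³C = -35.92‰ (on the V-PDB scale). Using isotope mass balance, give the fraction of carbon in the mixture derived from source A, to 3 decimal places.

δ_A = (0.01094610/0.01123720 − 1)×1000 = (0.974095 − 1)×1000 = -25.905‰
δ_B = (0.01077187/0.01123720 − 1)×1000 = (0.958590 − 1)×1000 = -41.410‰
f_A = (δ_mix − δ_B)/(δ_A − δ_B) = (-35.92 − (-41.410))/(-25.905 − (-41.410))
f_A = 5.490 / 15.505 = 0.3541

0.354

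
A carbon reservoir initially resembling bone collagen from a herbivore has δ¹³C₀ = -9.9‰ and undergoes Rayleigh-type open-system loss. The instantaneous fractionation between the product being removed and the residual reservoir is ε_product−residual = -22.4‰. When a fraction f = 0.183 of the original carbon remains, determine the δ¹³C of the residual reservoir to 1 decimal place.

Rayleigh residual: δ_res = (δ₀ + 1000)·f^(α−1) − 1000
α = ε/1000 + 1 = 0.97760, so α − 1 = -0.02240
f^(α−1) = 0.183^(-0.02240) = 1.038774
δ_res = (-9.9 + 1000) × 1.038774 − 1000 = 1028.490 − 1000 = 28.49‰

28.5‰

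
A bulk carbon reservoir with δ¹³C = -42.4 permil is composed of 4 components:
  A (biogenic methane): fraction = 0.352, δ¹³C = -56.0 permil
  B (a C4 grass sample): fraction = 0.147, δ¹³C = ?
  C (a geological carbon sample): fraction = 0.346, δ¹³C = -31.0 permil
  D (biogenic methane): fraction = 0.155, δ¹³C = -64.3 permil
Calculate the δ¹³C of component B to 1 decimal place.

-13.6 permil

Isotope mass balance: δ_bulk = Σ fᵢ·δᵢ.
-42.4 = 0.352×(-56.0) + 0.147×δ_B + 0.346×(-31.0) + 0.155×(-64.3)
0.147·δ_B = -42.4 − (-40.404) = -1.995
δ_B = -1.995 / 0.147 = -13.57 permil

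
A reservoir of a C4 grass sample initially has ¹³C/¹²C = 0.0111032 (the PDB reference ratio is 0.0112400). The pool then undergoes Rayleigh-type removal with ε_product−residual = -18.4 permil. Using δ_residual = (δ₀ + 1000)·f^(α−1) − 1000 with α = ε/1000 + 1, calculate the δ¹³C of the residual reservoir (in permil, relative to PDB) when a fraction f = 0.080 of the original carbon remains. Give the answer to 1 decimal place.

34.8 permil

δ₀ = (0.0111032/0.0112400 − 1)×1000 = (0.987829 − 1)×1000 = -12.171 permil
α − 1 = ε/1000 = -0.0184
f^(α−1) = 0.080^(-0.0184) = 1.047570
δ_res = (-12.171 + 1000) × 1.047570 − 1000 = 1034.820 − 1000 = 34.82 permil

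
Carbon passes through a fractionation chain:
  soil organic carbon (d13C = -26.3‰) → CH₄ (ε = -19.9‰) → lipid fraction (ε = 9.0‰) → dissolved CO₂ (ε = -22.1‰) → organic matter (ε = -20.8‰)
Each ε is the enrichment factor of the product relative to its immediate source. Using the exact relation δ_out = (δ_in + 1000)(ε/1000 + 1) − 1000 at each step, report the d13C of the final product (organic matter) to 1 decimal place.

step 1: δ = (-26.30 + 1000)·(-19.9/1000 + 1) − 1000 = -45.68‰
step 2: δ = (-45.68 + 1000)·(9.0/1000 + 1) − 1000 = -37.09‰
step 3: δ = (-37.09 + 1000)·(-22.1/1000 + 1) − 1000 = -58.37‰
step 4: δ = (-58.37 + 1000)·(-20.8/1000 + 1) − 1000 = -77.95‰

-78.0‰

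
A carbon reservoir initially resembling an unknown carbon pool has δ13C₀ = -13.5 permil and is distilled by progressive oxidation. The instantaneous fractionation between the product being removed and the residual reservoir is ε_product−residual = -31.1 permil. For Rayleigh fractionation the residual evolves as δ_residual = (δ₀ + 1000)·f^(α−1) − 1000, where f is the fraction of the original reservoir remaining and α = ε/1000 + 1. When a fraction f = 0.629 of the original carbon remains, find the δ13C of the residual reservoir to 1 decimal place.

0.8 permil

Rayleigh residual: δ_res = (δ₀ + 1000)·f^(α−1) − 1000
α = ε/1000 + 1 = 0.96890, so α − 1 = -0.03110
f^(α−1) = 0.629^(-0.03110) = 1.014523
δ_res = (-13.5 + 1000) × 1.014523 − 1000 = 1000.827 − 1000 = 0.83 permil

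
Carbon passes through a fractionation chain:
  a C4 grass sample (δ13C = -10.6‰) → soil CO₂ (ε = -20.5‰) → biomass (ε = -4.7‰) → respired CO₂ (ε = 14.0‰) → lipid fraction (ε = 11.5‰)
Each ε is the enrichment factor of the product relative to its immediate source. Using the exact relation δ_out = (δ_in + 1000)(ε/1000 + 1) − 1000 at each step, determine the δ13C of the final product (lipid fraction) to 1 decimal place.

-10.7‰

step 1: δ = (-10.60 + 1000)·(-20.5/1000 + 1) − 1000 = -30.88‰
step 2: δ = (-30.88 + 1000)·(-4.7/1000 + 1) − 1000 = -35.44‰
step 3: δ = (-35.44 + 1000)·(14.0/1000 + 1) − 1000 = -21.93‰
step 4: δ = (-21.93 + 1000)·(11.5/1000 + 1) − 1000 = -10.69‰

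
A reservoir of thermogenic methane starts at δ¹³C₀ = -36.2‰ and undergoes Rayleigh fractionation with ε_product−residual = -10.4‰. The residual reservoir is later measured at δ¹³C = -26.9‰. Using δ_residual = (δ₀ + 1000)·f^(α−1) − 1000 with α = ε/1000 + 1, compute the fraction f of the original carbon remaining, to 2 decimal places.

α − 1 = ε/1000 = -0.0104
(δ_res + 1000)/(δ₀ + 1000) = (-26.9 + 1000)/(-36.2 + 1000) = 973.1/963.8 = 1.009649
f = 1.009649^(1/-0.0104) = exp(ln(1.009649)/-0.0104) = exp(0.00960/-0.0104)
f = exp(-0.9234) = 0.3972

0.40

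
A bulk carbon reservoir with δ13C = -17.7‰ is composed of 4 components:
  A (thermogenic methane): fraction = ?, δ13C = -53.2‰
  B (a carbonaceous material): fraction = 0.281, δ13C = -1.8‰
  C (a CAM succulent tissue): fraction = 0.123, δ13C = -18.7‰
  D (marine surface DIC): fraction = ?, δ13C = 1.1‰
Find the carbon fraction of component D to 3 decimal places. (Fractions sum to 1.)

0.310

Let f_D and f_A be the unknown fractions; fractions sum to 1 so f_D + f_A = 0.596.
Mass balance: Σ fᵢ·δᵢ = δ_bulk ⇒ f_D·(1.1) + f_A·(-53.2) = -17.7 − (-2.806) = -14.894
Substitute f_A = 0.596 − f_D:
f_D·(1.1 − -53.2) = -14.894 − 0.596×(-53.2) = 16.813
f_D = 16.813 / 54.3 = 0.3096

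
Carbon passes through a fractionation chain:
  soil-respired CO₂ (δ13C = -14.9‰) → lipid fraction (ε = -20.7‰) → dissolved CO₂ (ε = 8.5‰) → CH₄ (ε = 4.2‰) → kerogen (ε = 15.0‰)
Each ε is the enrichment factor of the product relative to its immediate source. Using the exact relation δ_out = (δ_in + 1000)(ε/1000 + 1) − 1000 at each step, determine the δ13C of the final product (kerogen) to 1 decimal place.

-8.4‰

step 1: δ = (-14.90 + 1000)·(-20.7/1000 + 1) − 1000 = -35.29‰
step 2: δ = (-35.29 + 1000)·(8.5/1000 + 1) − 1000 = -27.09‰
step 3: δ = (-27.09 + 1000)·(4.2/1000 + 1) − 1000 = -23.01‰
step 4: δ = (-23.01 + 1000)·(15.0/1000 + 1) − 1000 = -8.35‰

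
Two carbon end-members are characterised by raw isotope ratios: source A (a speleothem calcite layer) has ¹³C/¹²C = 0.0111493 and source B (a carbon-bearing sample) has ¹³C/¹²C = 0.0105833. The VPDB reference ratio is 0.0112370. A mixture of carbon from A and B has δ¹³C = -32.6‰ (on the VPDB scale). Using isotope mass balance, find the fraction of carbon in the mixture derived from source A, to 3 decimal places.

δ_A = (0.0111493/0.0112370 − 1)×1000 = (0.992195 − 1)×1000 = -7.805‰
δ_B = (0.0105833/0.0112370 − 1)×1000 = (0.941826 − 1)×1000 = -58.174‰
f_A = (δ_mix − δ_B)/(δ_A − δ_B) = (-32.6 − (-58.174))/(-7.805 − (-58.174))
f_A = 25.574 / 50.369 = 0.5077

0.508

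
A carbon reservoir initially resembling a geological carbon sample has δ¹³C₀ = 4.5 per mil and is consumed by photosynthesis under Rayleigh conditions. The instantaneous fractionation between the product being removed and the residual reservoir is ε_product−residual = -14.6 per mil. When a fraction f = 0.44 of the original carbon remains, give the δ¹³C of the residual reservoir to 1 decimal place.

Rayleigh residual: δ_res = (δ₀ + 1000)·f^(α−1) − 1000
α = ε/1000 + 1 = 0.98540, so α − 1 = -0.01460
f^(α−1) = 0.44^(-0.01460) = 1.012058
δ_res = (4.5 + 1000) × 1.012058 − 1000 = 1016.613 − 1000 = 16.61 per mil

16.6 per mil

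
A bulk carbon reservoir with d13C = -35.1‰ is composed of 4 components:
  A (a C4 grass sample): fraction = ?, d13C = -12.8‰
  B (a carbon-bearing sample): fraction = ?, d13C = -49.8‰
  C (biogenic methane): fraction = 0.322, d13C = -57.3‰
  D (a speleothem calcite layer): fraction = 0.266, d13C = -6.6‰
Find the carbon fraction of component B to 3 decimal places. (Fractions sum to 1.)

Let f_B and f_A be the unknown fractions; fractions sum to 1 so f_B + f_A = 0.412.
Mass balance: Σ fᵢ·δᵢ = δ_bulk ⇒ f_B·(-49.8) + f_A·(-12.8) = -35.1 − (-20.206) = -14.894
Substitute f_A = 0.412 − f_B:
f_B·(-49.8 − -12.8) = -14.894 − 0.412×(-12.8) = -9.620
f_B = -9.620 / -37.0 = 0.2600

0.260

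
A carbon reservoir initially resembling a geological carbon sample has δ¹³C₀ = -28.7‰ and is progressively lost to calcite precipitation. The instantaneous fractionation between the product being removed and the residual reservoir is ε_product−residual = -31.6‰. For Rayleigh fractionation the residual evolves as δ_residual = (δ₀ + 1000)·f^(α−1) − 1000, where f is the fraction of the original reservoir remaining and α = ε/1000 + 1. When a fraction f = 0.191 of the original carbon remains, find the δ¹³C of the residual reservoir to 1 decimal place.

Rayleigh residual: δ_res = (δ₀ + 1000)·f^(α−1) − 1000
α = ε/1000 + 1 = 0.96840, so α − 1 = -0.03160
f^(α−1) = 0.191^(-0.03160) = 1.053706
δ_res = (-28.7 + 1000) × 1.053706 − 1000 = 1023.464 − 1000 = 23.46‰

23.5‰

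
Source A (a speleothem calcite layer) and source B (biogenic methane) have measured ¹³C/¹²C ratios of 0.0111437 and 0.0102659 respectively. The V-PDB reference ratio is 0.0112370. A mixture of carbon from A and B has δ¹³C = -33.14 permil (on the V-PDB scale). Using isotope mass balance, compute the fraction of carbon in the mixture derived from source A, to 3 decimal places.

δ_A = (0.0111437/0.0112370 − 1)×1000 = (0.991697 − 1)×1000 = -8.303 permil
δ_B = (0.0102659/0.0112370 − 1)×1000 = (0.913580 − 1)×1000 = -86.420 permil
f_A = (δ_mix − δ_B)/(δ_A − δ_B) = (-33.14 − (-86.420))/(-8.303 − (-86.420))
f_A = 53.280 / 78.117 = 0.6821

0.682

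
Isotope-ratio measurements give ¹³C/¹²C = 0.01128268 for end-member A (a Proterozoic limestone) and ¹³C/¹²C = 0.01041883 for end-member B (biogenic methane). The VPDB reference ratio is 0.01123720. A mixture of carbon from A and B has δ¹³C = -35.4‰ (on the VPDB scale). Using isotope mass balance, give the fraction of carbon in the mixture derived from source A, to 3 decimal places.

0.487

δ_A = (0.01128268/0.01123720 − 1)×1000 = (1.004047 − 1)×1000 = 4.047‰
δ_B = (0.01041883/0.01123720 − 1)×1000 = (0.927173 − 1)×1000 = -72.827‰
f_A = (δ_mix − δ_B)/(δ_A − δ_B) = (-35.4 − (-72.827))/(4.047 − (-72.827))
f_A = 37.427 / 76.874 = 0.4869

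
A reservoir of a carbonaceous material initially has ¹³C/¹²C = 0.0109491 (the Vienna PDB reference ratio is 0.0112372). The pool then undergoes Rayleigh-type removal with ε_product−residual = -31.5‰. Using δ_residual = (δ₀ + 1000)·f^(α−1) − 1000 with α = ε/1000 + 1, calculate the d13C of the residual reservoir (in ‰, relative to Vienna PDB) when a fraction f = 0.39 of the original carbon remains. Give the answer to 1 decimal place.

3.7‰

δ₀ = (0.0109491/0.0112372 − 1)×1000 = (0.974362 − 1)×1000 = -25.638‰
α − 1 = ε/1000 = -0.0315
f^(α−1) = 0.39^(-0.0315) = 1.030105
δ_res = (-25.638 + 1000) × 1.030105 − 1000 = 1003.695 − 1000 = 3.70‰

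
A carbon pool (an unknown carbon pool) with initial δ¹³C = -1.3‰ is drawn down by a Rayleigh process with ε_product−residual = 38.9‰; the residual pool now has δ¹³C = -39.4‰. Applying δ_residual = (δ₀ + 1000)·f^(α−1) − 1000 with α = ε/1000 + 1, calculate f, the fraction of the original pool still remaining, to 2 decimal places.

0.37

α − 1 = ε/1000 = 0.0389
(δ_res + 1000)/(δ₀ + 1000) = (-39.4 + 1000)/(-1.3 + 1000) = 960.6/998.7 = 0.961850
f = 0.961850^(1/0.0389) = exp(ln(0.961850)/0.0389) = exp(-0.03890/0.0389)
f = exp(-0.9999) = 0.3679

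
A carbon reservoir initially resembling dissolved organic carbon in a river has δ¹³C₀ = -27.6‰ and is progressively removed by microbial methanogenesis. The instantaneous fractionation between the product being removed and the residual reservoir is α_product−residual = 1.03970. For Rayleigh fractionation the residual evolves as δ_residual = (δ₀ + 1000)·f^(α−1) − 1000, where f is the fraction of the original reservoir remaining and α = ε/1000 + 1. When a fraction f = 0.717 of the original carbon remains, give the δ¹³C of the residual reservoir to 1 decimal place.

Rayleigh residual: δ_res = (δ₀ + 1000)·f^(α−1) − 1000
α − 1 = 0.03970
f^(α−1) = 0.717^(0.03970) = 0.986879
δ_res = (-27.6 + 1000) × 0.986879 − 1000 = 959.642 − 1000 = -40.36‰

-40.4‰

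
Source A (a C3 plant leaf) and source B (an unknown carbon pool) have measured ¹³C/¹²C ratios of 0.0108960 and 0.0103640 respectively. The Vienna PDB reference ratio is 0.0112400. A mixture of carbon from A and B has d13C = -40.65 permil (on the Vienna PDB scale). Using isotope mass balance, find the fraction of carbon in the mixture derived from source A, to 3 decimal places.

δ_A = (0.0108960/0.0112400 − 1)×1000 = (0.969395 − 1)×1000 = -30.605 permil
δ_B = (0.0103640/0.0112400 − 1)×1000 = (0.922064 − 1)×1000 = -77.936 permil
f_A = (δ_mix − δ_B)/(δ_A − δ_B) = (-40.65 − (-77.936))/(-30.605 − (-77.936))
f_A = 37.286 / 47.331 = 0.7878

0.788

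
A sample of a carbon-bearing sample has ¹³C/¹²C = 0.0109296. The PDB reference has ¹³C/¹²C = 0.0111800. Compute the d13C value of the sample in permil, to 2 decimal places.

-22.40 permil

d13C = (R_sample / R_standard − 1) × 1000
R_sample / R_standard = 0.0109296 / 0.0111800 = 0.977603
d13C = (0.977603 − 1) × 1000 = -22.397 permil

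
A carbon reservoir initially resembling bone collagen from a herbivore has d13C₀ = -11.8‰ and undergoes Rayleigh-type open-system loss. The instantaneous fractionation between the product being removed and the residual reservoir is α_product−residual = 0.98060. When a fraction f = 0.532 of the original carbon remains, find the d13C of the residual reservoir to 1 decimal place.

Rayleigh residual: δ_res = (δ₀ + 1000)·f^(α−1) − 1000
α − 1 = -0.01940
f^(α−1) = 0.532^(-0.01940) = 1.012319
δ_res = (-11.8 + 1000) × 1.012319 − 1000 = 1000.373 − 1000 = 0.37‰

0.4‰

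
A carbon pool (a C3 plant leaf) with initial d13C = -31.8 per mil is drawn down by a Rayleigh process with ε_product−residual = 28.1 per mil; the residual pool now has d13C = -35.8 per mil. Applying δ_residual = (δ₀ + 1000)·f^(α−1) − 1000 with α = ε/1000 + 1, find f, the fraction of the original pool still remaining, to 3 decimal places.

α − 1 = ε/1000 = 0.0281
(δ_res + 1000)/(δ₀ + 1000) = (-35.8 + 1000)/(-31.8 + 1000) = 964.2/968.2 = 0.995869
f = 0.995869^(1/0.0281) = exp(ln(0.995869)/0.0281) = exp(-0.00414/0.0281)
f = exp(-0.1473) = 0.8630

0.863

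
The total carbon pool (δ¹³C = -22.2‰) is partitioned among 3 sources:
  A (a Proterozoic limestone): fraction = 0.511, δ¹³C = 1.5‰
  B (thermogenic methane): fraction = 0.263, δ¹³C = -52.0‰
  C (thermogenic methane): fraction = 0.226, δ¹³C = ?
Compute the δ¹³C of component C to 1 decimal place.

Isotope mass balance: δ_bulk = Σ fᵢ·δᵢ.
-22.2 = 0.511×(1.5) + 0.263×(-52.0) + 0.226×δ_C
0.226·δ_C = -22.2 − (-12.909) = -9.290
δ_C = -9.290 / 0.226 = -41.11‰

-41.1‰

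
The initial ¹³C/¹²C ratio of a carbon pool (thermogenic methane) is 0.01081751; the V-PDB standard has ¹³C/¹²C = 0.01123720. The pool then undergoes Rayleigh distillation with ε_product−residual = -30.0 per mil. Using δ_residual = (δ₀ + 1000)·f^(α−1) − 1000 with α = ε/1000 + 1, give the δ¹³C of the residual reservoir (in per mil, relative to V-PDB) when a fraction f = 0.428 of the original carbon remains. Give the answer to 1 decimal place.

-12.5 per mil

δ₀ = (0.01081751/0.01123720 − 1)×1000 = (0.962652 − 1)×1000 = -37.348 per mil
α − 1 = ε/1000 = -0.0300
f^(α−1) = 0.428^(-0.0300) = 1.025786
δ_res = (-37.348 + 1000) × 1.025786 − 1000 = 987.474 − 1000 = -12.53 per mil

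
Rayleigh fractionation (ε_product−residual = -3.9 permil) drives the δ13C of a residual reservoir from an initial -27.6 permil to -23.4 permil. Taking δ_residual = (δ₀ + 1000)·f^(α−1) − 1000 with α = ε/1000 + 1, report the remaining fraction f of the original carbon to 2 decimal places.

α − 1 = ε/1000 = -0.0039
(δ_res + 1000)/(δ₀ + 1000) = (-23.4 + 1000)/(-27.6 + 1000) = 976.6/972.4 = 1.004319
f = 1.004319^(1/-0.0039) = exp(ln(1.004319)/-0.0039) = exp(0.00431/-0.0039)
f = exp(-1.1051) = 0.3312

0.33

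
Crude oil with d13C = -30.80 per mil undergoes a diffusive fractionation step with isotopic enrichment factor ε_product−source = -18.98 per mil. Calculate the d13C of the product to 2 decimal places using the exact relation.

-49.20 per mil

Exactly, δ_product = (δ_source + 1000)·(ε/1000 + 1) − 1000.
δ_product = (-30.80 + 1000) × (-18.98/1000 + 1) − 1000
δ_product = -49.195 per mil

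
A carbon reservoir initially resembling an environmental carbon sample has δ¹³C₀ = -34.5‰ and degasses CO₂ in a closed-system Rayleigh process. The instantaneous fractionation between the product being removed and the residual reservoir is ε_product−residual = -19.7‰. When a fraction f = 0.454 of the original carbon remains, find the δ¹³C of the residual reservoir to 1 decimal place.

Rayleigh residual: δ_res = (δ₀ + 1000)·f^(α−1) − 1000
α = ε/1000 + 1 = 0.98030, so α − 1 = -0.01970
f^(α−1) = 0.454^(-0.01970) = 1.015678
δ_res = (-34.5 + 1000) × 1.015678 − 1000 = 980.637 − 1000 = -19.36‰

-19.4‰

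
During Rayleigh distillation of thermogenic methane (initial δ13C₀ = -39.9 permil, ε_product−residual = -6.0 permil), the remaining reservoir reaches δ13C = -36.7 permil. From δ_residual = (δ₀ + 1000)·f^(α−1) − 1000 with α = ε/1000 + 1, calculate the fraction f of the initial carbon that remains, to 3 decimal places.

α − 1 = ε/1000 = -0.0060
(δ_res + 1000)/(δ₀ + 1000) = (-36.7 + 1000)/(-39.9 + 1000) = 963.3/960.1 = 1.003333
f = 1.003333^(1/-0.0060) = exp(ln(1.003333)/-0.0060) = exp(0.00333/-0.0060)
f = exp(-0.5546) = 0.5743

0.574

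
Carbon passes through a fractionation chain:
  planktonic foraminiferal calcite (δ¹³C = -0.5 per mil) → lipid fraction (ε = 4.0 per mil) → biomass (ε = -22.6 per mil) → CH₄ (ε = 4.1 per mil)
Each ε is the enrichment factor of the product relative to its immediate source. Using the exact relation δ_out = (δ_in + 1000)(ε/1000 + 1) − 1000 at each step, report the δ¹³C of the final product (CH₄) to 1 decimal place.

-15.2 per mil

step 1: δ = (-0.50 + 1000)·(4.0/1000 + 1) − 1000 = 3.50 per mil
step 2: δ = (3.50 + 1000)·(-22.6/1000 + 1) − 1000 = -19.18 per mil
step 3: δ = (-19.18 + 1000)·(4.1/1000 + 1) − 1000 = -15.16 per mil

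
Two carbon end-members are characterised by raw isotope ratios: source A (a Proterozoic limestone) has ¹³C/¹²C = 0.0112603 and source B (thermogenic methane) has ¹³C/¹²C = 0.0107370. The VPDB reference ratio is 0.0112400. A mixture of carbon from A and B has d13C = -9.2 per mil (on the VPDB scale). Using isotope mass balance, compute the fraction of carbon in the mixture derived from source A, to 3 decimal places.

δ_A = (0.0112603/0.0112400 − 1)×1000 = (1.001806 − 1)×1000 = 1.806 per mil
δ_B = (0.0107370/0.0112400 − 1)×1000 = (0.955249 − 1)×1000 = -44.751 per mil
f_A = (δ_mix − δ_B)/(δ_A − δ_B) = (-9.2 − (-44.751))/(1.806 − (-44.751))
f_A = 35.551 / 46.557 = 0.7636

0.764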